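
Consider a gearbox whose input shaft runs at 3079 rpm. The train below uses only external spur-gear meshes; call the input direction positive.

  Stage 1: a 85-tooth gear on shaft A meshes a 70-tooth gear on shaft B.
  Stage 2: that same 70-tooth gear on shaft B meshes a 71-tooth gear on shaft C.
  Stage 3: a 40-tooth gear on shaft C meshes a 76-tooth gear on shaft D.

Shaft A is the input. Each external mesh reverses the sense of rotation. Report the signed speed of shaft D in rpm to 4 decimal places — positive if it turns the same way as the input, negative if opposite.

Stage 1 [85T→70T]: ω = 3079.0000×85/70 = 3738.7857 rpm, dir flips to −; running = −3738.7857
Stage 2 [70T→71T]: ω = 3738.7857×70/71 = 3686.1268 rpm, dir flips to +; running = +3686.1268
Stage 3 [40T→76T]: ω = 3686.1268×40/76 = 1940.0667 rpm, dir flips to −; running = −1940.0667

-1940.0667 rpm (opposite to input, |ω| = 1940.0667 rpm)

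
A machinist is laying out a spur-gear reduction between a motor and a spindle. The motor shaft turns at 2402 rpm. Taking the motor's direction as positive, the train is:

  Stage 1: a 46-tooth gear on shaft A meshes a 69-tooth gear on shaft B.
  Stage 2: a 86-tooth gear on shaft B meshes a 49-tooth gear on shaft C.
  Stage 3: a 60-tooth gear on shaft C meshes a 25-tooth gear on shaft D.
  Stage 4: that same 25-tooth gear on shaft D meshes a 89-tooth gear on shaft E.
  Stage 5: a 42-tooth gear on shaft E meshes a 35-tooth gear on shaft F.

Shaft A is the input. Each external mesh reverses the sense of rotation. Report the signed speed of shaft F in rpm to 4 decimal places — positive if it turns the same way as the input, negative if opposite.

-2273.6657 rpm (opposite to input, |ω| = 2273.6657 rpm)

Stage 1 [46T→69T]: ω = 2402.0000×46/69 = 1601.3333 rpm, dir flips to −; running = −1601.3333
Stage 2 [86T→49T]: ω = 1601.3333×86/49 = 2810.5034 rpm, dir flips to +; running = +2810.5034
Stage 3 [60T→25T]: ω = 2810.5034×60/25 = 6745.2082 rpm, dir flips to −; running = −6745.2082
Stage 4 [25T→89T]: ω = 6745.2082×25/89 = 1894.7214 rpm, dir flips to +; running = +1894.7214
Stage 5 [42T→35T]: ω = 1894.7214×42/35 = 2273.6657 rpm, dir flips to −; running = −2273.6657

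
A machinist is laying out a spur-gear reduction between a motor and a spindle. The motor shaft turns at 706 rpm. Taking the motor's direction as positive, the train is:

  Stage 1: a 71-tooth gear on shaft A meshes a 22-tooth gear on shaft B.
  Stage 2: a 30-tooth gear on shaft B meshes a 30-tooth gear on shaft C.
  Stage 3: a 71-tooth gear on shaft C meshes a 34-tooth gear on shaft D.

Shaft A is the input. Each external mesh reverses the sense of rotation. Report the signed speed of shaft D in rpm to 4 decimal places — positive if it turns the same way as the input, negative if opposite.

Stage 1 [71T→22T]: ω = 706.0000×71/22 = 2278.4545 rpm, dir flips to −; running = −2278.4545
Stage 2 [30T→30T]: ω = 2278.4545×30/30 = 2278.4545 rpm, dir flips to +; running = +2278.4545
Stage 3 [71T→34T]: ω = 2278.4545×71/34 = 4757.9492 rpm, dir flips to −; running = −4757.9492

-4757.9492 rpm (opposite to input, |ω| = 4757.9492 rpm)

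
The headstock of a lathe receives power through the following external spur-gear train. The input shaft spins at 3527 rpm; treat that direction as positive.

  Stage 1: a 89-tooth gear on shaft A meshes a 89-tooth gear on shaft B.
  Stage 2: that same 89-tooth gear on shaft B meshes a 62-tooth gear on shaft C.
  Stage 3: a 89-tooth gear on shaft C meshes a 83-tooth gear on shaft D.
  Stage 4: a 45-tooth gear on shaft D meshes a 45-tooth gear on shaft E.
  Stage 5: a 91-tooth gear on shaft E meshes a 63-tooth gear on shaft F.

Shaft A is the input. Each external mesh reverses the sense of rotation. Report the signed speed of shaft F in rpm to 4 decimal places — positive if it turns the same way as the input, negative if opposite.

Stage 1 [89T→89T]: ω = 3527.0000×89/89 = 3527.0000 rpm, dir flips to −; running = −3527.0000
Stage 2 [89T→62T]: ω = 3527.0000×89/62 = 5062.9516 rpm, dir flips to +; running = +5062.9516
Stage 3 [89T→83T]: ω = 5062.9516×89/83 = 5428.9481 rpm, dir flips to −; running = −5428.9481
Stage 4 [45T→45T]: ω = 5428.9481×45/45 = 5428.9481 rpm, dir flips to +; running = +5428.9481
Stage 5 [91T→63T]: ω = 5428.9481×91/63 = 7841.8139 rpm, dir flips to −; running = −7841.8139

-7841.8139 rpm (opposite to input, |ω| = 7841.8139 rpm)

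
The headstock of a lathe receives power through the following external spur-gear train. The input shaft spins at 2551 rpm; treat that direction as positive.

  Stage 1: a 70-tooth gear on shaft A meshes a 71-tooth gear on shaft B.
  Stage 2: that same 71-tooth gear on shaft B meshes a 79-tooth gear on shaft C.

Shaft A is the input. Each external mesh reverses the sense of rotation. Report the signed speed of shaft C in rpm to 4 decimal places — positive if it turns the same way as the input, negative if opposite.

+2260.3797 rpm (same as input, |ω| = 2260.3797 rpm)

Stage 1 [70T→71T]: ω = 2551.0000×70/71 = 2515.0704 rpm, dir flips to −; running = −2515.0704
Stage 2 [71T→79T]: ω = 2515.0704×71/79 = 2260.3797 rpm, dir flips to +; running = +2260.3797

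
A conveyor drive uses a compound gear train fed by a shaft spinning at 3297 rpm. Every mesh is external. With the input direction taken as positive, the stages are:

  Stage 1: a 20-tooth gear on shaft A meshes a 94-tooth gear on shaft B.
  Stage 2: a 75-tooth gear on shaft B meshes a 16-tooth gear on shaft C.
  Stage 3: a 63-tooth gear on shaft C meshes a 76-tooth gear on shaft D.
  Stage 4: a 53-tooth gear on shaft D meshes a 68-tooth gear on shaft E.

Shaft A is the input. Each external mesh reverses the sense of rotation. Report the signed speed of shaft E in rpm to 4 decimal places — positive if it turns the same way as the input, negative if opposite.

Stage 1 [20T→94T]: ω = 3297.0000×20/94 = 701.4894 rpm, dir flips to −; running = −701.4894
Stage 2 [75T→16T]: ω = 701.4894×75/16 = 3288.2314 rpm, dir flips to +; running = +3288.2314
Stage 3 [63T→76T]: ω = 3288.2314×63/76 = 2725.7708 rpm, dir flips to −; running = −2725.7708
Stage 4 [53T→68T]: ω = 2725.7708×53/68 = 2124.4978 rpm, dir flips to +; running = +2124.4978

+2124.4978 rpm (same as input, |ω| = 2124.4978 rpm)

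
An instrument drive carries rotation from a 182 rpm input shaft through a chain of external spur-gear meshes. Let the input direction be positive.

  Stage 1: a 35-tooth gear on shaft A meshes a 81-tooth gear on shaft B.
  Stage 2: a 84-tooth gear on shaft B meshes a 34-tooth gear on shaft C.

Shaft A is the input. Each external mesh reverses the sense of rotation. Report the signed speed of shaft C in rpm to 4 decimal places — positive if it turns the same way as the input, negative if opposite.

+194.2919 rpm (same as input, |ω| = 194.2919 rpm)

Stage 1 [35T→81T]: ω = 182.0000×35/81 = 78.6420 rpm, dir flips to −; running = −78.6420
Stage 2 [84T→34T]: ω = 78.6420×84/34 = 194.2919 rpm, dir flips to +; running = +194.2919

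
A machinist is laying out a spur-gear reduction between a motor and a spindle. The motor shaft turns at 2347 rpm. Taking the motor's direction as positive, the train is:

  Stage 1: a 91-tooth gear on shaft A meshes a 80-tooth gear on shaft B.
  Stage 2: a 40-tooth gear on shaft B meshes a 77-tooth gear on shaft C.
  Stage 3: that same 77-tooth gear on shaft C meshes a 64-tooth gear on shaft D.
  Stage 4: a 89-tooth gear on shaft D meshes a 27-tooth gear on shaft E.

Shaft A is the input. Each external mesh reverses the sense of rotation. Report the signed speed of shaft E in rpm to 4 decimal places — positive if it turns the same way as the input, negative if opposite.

Stage 1 [91T→80T]: ω = 2347.0000×91/80 = 2669.7125 rpm, dir flips to −; running = −2669.7125
Stage 2 [40T→77T]: ω = 2669.7125×40/77 = 1386.8636 rpm, dir flips to +; running = +1386.8636
Stage 3 [77T→64T]: ω = 1386.8636×77/64 = 1668.5703 rpm, dir flips to −; running = −1668.5703
Stage 4 [89T→27T]: ω = 1668.5703×89/27 = 5500.1021 rpm, dir flips to +; running = +5500.1021

+5500.1021 rpm (same as input, |ω| = 5500.1021 rpm)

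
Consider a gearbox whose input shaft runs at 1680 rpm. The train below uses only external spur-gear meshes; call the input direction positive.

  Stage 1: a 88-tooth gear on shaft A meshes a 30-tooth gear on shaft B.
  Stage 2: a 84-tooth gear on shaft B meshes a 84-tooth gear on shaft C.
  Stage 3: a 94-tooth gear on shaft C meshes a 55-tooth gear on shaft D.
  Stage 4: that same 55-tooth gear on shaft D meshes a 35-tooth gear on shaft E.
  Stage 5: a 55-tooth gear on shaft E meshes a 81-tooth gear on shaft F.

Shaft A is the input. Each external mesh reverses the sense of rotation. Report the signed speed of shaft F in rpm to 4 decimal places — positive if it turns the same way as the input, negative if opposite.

-8986.8642 rpm (opposite to input, |ω| = 8986.8642 rpm)

Stage 1 [88T→30T]: ω = 1680.0000×88/30 = 4928.0000 rpm, dir flips to −; running = −4928.0000
Stage 2 [84T→84T]: ω = 4928.0000×84/84 = 4928.0000 rpm, dir flips to +; running = +4928.0000
Stage 3 [94T→55T]: ω = 4928.0000×94/55 = 8422.4000 rpm, dir flips to −; running = −8422.4000
Stage 4 [55T→35T]: ω = 8422.4000×55/35 = 13235.2000 rpm, dir flips to +; running = +13235.2000
Stage 5 [55T→81T]: ω = 13235.2000×55/81 = 8986.8642 rpm, dir flips to −; running = −8986.8642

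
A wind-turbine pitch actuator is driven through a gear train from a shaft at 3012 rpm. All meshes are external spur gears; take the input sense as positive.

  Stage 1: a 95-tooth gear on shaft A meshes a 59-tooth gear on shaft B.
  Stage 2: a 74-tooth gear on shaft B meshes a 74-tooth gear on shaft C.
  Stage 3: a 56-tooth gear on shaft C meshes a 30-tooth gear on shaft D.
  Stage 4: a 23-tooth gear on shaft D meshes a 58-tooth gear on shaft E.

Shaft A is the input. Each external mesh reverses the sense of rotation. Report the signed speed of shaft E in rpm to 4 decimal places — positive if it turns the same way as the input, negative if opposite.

+3589.9895 rpm (same as input, |ω| = 3589.9895 rpm)

Stage 1 [95T→59T]: ω = 3012.0000×95/59 = 4849.8305 rpm, dir flips to −; running = −4849.8305
Stage 2 [74T→74T]: ω = 4849.8305×74/74 = 4849.8305 rpm, dir flips to +; running = +4849.8305
Stage 3 [56T→30T]: ω = 4849.8305×56/30 = 9053.0169 rpm, dir flips to −; running = −9053.0169
Stage 4 [23T→58T]: ω = 9053.0169×23/58 = 3589.9895 rpm, dir flips to +; running = +3589.9895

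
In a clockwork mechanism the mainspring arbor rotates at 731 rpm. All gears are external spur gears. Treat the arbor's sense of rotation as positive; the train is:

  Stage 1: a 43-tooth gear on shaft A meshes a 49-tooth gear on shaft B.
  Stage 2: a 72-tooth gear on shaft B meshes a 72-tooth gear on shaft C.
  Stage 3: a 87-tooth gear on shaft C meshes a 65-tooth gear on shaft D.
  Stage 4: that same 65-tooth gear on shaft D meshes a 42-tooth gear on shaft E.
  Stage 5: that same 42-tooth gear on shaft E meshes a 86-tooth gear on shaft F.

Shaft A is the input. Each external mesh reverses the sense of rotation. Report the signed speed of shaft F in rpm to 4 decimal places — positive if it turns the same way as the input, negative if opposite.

-648.9490 rpm (opposite to input, |ω| = 648.9490 rpm)

Stage 1 [43T→49T]: ω = 731.0000×43/49 = 641.4898 rpm, dir flips to −; running = −641.4898
Stage 2 [72T→72T]: ω = 641.4898×72/72 = 641.4898 rpm, dir flips to +; running = +641.4898
Stage 3 [87T→65T]: ω = 641.4898×87/65 = 858.6094 rpm, dir flips to −; running = −858.6094
Stage 4 [65T→42T]: ω = 858.6094×65/42 = 1328.8003 rpm, dir flips to +; running = +1328.8003
Stage 5 [42T→86T]: ω = 1328.8003×42/86 = 648.9490 rpm, dir flips to −; running = −648.9490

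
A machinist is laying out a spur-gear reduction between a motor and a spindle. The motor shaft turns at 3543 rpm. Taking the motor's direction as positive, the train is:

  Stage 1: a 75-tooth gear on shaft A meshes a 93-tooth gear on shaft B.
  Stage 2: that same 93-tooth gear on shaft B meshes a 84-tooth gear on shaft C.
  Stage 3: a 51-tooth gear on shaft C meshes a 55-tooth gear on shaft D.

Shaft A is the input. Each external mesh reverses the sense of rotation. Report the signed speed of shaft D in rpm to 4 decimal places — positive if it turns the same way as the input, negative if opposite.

-2933.3279 rpm (opposite to input, |ω| = 2933.3279 rpm)

Stage 1 [75T→93T]: ω = 3543.0000×75/93 = 2857.2581 rpm, dir flips to −; running = −2857.2581
Stage 2 [93T→84T]: ω = 2857.2581×93/84 = 3163.3929 rpm, dir flips to +; running = +3163.3929
Stage 3 [51T→55T]: ω = 3163.3929×51/55 = 2933.3279 rpm, dir flips to −; running = −2933.3279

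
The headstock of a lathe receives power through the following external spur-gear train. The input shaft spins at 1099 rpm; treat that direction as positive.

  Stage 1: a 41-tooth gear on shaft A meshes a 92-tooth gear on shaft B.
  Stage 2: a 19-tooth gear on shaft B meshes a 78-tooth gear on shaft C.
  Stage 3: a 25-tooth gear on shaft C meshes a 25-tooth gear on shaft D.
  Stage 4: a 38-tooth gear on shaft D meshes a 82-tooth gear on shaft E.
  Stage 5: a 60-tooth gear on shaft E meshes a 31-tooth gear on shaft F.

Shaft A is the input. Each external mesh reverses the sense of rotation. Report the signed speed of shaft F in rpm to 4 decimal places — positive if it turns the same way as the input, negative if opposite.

-107.0070 rpm (opposite to input, |ω| = 107.0070 rpm)

Stage 1 [41T→92T]: ω = 1099.0000×41/92 = 489.7717 rpm, dir flips to −; running = −489.7717
Stage 2 [19T→78T]: ω = 489.7717×19/78 = 119.3034 rpm, dir flips to +; running = +119.3034
Stage 3 [25T→25T]: ω = 119.3034×25/25 = 119.3034 rpm, dir flips to −; running = −119.3034
Stage 4 [38T→82T]: ω = 119.3034×38/82 = 55.2869 rpm, dir flips to +; running = +55.2869
Stage 5 [60T→31T]: ω = 55.2869×60/31 = 107.0070 rpm, dir flips to −; running = −107.0070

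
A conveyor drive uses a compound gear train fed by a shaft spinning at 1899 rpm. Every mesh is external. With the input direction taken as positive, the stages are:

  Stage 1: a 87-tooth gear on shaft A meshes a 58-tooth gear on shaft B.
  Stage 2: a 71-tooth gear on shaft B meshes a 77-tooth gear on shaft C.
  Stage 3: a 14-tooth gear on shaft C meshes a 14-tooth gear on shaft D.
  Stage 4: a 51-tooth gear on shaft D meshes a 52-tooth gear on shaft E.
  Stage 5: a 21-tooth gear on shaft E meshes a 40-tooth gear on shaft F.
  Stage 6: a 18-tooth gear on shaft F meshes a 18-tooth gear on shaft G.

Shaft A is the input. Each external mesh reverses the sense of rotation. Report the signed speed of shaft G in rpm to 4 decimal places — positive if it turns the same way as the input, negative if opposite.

Stage 1 [87T→58T]: ω = 1899.0000×87/58 = 2848.5000 rpm, dir flips to −; running = −2848.5000
Stage 2 [71T→77T]: ω = 2848.5000×71/77 = 2626.5390 rpm, dir flips to +; running = +2626.5390
Stage 3 [14T→14T]: ω = 2626.5390×14/14 = 2626.5390 rpm, dir flips to −; running = −2626.5390
Stage 4 [51T→52T]: ω = 2626.5390×51/52 = 2576.0286 rpm, dir flips to +; running = +2576.0286
Stage 5 [21T→40T]: ω = 2576.0286×21/40 = 1352.4150 rpm, dir flips to −; running = −1352.4150
Stage 6 [18T→18T]: ω = 1352.4150×18/18 = 1352.4150 rpm, dir flips to +; running = +1352.4150

+1352.4150 rpm (same as input, |ω| = 1352.4150 rpm)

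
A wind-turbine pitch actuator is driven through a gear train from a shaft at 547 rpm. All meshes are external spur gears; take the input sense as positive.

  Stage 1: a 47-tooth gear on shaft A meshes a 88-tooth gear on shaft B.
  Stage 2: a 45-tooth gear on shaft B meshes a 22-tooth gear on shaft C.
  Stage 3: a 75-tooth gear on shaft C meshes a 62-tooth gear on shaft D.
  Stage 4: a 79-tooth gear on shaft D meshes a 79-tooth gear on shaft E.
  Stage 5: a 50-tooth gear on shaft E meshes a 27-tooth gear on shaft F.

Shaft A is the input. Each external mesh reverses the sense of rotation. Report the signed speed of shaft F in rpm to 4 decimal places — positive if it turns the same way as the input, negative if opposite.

-1338.6534 rpm (opposite to input, |ω| = 1338.6534 rpm)

Stage 1 [47T→88T]: ω = 547.0000×47/88 = 292.1477 rpm, dir flips to −; running = −292.1477
Stage 2 [45T→22T]: ω = 292.1477×45/22 = 597.5749 rpm, dir flips to +; running = +597.5749
Stage 3 [75T→62T]: ω = 597.5749×75/62 = 722.8729 rpm, dir flips to −; running = −722.8729
Stage 4 [79T→79T]: ω = 722.8729×79/79 = 722.8729 rpm, dir flips to +; running = +722.8729
Stage 5 [50T→27T]: ω = 722.8729×50/27 = 1338.6534 rpm, dir flips to −; running = −1338.6534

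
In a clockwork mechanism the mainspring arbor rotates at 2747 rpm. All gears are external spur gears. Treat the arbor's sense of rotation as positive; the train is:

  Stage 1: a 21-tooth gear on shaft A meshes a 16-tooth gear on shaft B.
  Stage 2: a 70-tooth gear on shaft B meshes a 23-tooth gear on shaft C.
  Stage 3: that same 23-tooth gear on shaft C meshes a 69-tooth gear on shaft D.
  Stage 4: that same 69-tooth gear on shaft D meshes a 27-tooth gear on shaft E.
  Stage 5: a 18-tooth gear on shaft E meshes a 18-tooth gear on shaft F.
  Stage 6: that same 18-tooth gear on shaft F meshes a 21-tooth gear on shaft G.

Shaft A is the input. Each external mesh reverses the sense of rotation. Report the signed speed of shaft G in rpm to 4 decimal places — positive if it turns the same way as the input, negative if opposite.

+8012.0833 rpm (same as input, |ω| = 8012.0833 rpm)

Stage 1 [21T→16T]: ω = 2747.0000×21/16 = 3605.4375 rpm, dir flips to −; running = −3605.4375
Stage 2 [70T→23T]: ω = 3605.4375×70/23 = 10973.0707 rpm, dir flips to +; running = +10973.0707
Stage 3 [23T→69T]: ω = 10973.0707×23/69 = 3657.6902 rpm, dir flips to −; running = −3657.6902
Stage 4 [69T→27T]: ω = 3657.6902×69/27 = 9347.4306 rpm, dir flips to +; running = +9347.4306
Stage 5 [18T→18T]: ω = 9347.4306×18/18 = 9347.4306 rpm, dir flips to −; running = −9347.4306
Stage 6 [18T→21T]: ω = 9347.4306×18/21 = 8012.0833 rpm, dir flips to +; running = +8012.0833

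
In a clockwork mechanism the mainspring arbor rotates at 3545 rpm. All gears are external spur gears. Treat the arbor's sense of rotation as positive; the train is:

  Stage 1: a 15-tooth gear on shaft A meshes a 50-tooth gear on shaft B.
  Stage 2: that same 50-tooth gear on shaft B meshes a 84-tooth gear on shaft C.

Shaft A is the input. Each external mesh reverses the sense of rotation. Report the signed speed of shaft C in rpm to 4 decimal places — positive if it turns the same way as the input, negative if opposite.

Stage 1 [15T→50T]: ω = 3545.0000×15/50 = 1063.5000 rpm, dir flips to −; running = −1063.5000
Stage 2 [50T→84T]: ω = 1063.5000×50/84 = 633.0357 rpm, dir flips to +; running = +633.0357

+633.0357 rpm (same as input, |ω| = 633.0357 rpm)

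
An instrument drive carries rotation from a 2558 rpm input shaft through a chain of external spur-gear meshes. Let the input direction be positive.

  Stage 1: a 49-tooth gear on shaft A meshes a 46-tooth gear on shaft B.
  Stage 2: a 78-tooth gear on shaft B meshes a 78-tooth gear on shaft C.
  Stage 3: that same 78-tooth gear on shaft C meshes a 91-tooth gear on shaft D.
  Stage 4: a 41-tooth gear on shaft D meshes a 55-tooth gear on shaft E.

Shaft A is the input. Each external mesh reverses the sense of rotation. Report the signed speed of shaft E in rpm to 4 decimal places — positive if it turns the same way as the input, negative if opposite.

Stage 1 [49T→46T]: ω = 2558.0000×49/46 = 2724.8261 rpm, dir flips to −; running = −2724.8261
Stage 2 [78T→78T]: ω = 2724.8261×78/78 = 2724.8261 rpm, dir flips to +; running = +2724.8261
Stage 3 [78T→91T]: ω = 2724.8261×78/91 = 2335.5652 rpm, dir flips to −; running = −2335.5652
Stage 4 [41T→55T]: ω = 2335.5652×41/55 = 1741.0577 rpm, dir flips to +; running = +1741.0577

+1741.0577 rpm (same as input, |ω| = 1741.0577 rpm)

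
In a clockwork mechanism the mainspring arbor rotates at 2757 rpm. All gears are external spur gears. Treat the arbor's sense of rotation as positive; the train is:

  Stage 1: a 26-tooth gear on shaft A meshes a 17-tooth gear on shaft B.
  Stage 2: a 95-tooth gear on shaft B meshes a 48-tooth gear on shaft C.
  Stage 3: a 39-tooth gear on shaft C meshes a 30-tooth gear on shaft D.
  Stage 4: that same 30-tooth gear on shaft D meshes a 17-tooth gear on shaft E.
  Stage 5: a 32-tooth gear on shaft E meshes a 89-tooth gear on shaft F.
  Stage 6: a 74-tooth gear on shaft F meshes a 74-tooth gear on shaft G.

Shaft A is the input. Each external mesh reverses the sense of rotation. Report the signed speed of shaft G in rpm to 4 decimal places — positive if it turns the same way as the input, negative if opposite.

+6883.6569 rpm (same as input, |ω| = 6883.6569 rpm)

Stage 1 [26T→17T]: ω = 2757.0000×26/17 = 4216.5882 rpm, dir flips to −; running = −4216.5882
Stage 2 [95T→48T]: ω = 4216.5882×95/48 = 8345.3309 rpm, dir flips to +; running = +8345.3309
Stage 3 [39T→30T]: ω = 8345.3309×39/30 = 10848.9301 rpm, dir flips to −; running = −10848.9301
Stage 4 [30T→17T]: ω = 10848.9301×30/17 = 19145.1708 rpm, dir flips to +; running = +19145.1708
Stage 5 [32T→89T]: ω = 19145.1708×32/89 = 6883.6569 rpm, dir flips to −; running = −6883.6569
Stage 6 [74T→74T]: ω = 6883.6569×74/74 = 6883.6569 rpm, dir flips to +; running = +6883.6569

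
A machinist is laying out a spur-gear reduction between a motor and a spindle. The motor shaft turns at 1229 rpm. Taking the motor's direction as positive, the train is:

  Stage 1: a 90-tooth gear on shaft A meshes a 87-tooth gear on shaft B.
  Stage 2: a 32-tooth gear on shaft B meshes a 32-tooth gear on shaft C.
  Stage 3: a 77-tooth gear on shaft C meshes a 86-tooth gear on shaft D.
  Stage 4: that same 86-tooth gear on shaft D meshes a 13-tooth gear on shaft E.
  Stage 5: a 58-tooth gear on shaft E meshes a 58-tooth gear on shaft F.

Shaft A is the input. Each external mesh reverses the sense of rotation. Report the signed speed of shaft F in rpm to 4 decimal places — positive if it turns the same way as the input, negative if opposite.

-7530.4775 rpm (opposite to input, |ω| = 7530.4775 rpm)

Stage 1 [90T→87T]: ω = 1229.0000×90/87 = 1271.3793 rpm, dir flips to −; running = −1271.3793
Stage 2 [32T→32T]: ω = 1271.3793×32/32 = 1271.3793 rpm, dir flips to +; running = +1271.3793
Stage 3 [77T→86T]: ω = 1271.3793×77/86 = 1138.3280 rpm, dir flips to −; running = −1138.3280
Stage 4 [86T→13T]: ω = 1138.3280×86/13 = 7530.4775 rpm, dir flips to +; running = +7530.4775
Stage 5 [58T→58T]: ω = 7530.4775×58/58 = 7530.4775 rpm, dir flips to −; running = −7530.4775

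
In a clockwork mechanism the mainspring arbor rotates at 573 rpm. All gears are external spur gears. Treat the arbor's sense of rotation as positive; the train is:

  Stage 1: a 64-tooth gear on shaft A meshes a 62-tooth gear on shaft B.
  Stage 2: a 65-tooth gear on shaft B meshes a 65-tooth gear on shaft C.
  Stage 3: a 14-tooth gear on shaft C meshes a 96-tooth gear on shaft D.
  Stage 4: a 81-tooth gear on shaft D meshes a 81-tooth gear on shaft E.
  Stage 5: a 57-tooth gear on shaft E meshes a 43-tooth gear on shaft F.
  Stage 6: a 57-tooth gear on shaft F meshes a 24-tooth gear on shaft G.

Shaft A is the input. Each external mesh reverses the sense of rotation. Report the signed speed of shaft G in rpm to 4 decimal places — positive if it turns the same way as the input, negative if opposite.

Stage 1 [64T→62T]: ω = 573.0000×64/62 = 591.4839 rpm, dir flips to −; running = −591.4839
Stage 2 [65T→65T]: ω = 591.4839×65/65 = 591.4839 rpm, dir flips to +; running = +591.4839
Stage 3 [14T→96T]: ω = 591.4839×14/96 = 86.2581 rpm, dir flips to −; running = −86.2581
Stage 4 [81T→81T]: ω = 86.2581×81/81 = 86.2581 rpm, dir flips to +; running = +86.2581
Stage 5 [57T→43T]: ω = 86.2581×57/43 = 114.3421 rpm, dir flips to −; running = −114.3421
Stage 6 [57T→24T]: ω = 114.3421×57/24 = 271.5625 rpm, dir flips to +; running = +271.5625

+271.5625 rpm (same as input, |ω| = 271.5625 rpm)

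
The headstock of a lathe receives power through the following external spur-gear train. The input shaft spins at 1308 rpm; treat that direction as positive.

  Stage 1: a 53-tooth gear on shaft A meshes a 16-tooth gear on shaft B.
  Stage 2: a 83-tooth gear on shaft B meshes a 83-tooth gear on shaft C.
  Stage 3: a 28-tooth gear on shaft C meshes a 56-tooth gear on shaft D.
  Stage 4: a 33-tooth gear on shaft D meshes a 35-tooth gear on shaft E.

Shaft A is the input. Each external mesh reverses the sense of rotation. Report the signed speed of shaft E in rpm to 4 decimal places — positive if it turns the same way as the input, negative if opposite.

Stage 1 [53T→16T]: ω = 1308.0000×53/16 = 4332.7500 rpm, dir flips to −; running = −4332.7500
Stage 2 [83T→83T]: ω = 4332.7500×83/83 = 4332.7500 rpm, dir flips to +; running = +4332.7500
Stage 3 [28T→56T]: ω = 4332.7500×28/56 = 2166.3750 rpm, dir flips to −; running = −2166.3750
Stage 4 [33T→35T]: ω = 2166.3750×33/35 = 2042.5821 rpm, dir flips to +; running = +2042.5821

+2042.5821 rpm (same as input, |ω| = 2042.5821 rpm)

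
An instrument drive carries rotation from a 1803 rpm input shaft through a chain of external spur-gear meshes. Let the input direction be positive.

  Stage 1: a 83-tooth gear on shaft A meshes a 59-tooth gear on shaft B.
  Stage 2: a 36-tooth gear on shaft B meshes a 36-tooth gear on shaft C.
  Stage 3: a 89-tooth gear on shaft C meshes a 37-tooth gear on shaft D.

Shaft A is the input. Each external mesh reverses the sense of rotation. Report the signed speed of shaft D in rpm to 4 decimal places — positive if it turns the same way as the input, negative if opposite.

Stage 1 [83T→59T]: ω = 1803.0000×83/59 = 2536.4237 rpm, dir flips to −; running = −2536.4237
Stage 2 [36T→36T]: ω = 2536.4237×36/36 = 2536.4237 rpm, dir flips to +; running = +2536.4237
Stage 3 [89T→37T]: ω = 2536.4237×89/37 = 6101.1273 rpm, dir flips to −; running = −6101.1273

-6101.1273 rpm (opposite to input, |ω| = 6101.1273 rpm)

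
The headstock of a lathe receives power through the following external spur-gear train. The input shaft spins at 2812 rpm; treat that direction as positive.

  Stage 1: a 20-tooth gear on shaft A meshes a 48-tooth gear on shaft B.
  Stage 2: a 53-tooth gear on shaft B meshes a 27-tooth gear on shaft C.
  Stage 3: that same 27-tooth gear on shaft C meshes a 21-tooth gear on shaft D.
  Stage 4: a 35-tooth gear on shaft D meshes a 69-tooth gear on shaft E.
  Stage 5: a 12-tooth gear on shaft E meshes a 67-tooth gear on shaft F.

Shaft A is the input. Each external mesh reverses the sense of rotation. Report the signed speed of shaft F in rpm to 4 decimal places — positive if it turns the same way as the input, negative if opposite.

-268.6495 rpm (opposite to input, |ω| = 268.6495 rpm)

Stage 1 [20T→48T]: ω = 2812.0000×20/48 = 1171.6667 rpm, dir flips to −; running = −1171.6667
Stage 2 [53T→27T]: ω = 1171.6667×53/27 = 2299.9383 rpm, dir flips to +; running = +2299.9383
Stage 3 [27T→21T]: ω = 2299.9383×27/21 = 2957.0635 rpm, dir flips to −; running = −2957.0635
Stage 4 [35T→69T]: ω = 2957.0635×35/69 = 1499.9597 rpm, dir flips to +; running = +1499.9597
Stage 5 [12T→67T]: ω = 1499.9597×12/67 = 268.6495 rpm, dir flips to −; running = −268.6495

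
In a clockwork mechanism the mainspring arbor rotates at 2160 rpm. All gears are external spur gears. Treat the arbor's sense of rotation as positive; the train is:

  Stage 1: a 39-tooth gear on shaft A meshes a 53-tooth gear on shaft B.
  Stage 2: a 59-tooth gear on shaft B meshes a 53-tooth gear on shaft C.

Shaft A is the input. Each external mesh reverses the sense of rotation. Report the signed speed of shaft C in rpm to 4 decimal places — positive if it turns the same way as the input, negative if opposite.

+1769.3699 rpm (same as input, |ω| = 1769.3699 rpm)

Stage 1 [39T→53T]: ω = 2160.0000×39/53 = 1589.4340 rpm, dir flips to −; running = −1589.4340
Stage 2 [59T→53T]: ω = 1589.4340×59/53 = 1769.3699 rpm, dir flips to +; running = +1769.3699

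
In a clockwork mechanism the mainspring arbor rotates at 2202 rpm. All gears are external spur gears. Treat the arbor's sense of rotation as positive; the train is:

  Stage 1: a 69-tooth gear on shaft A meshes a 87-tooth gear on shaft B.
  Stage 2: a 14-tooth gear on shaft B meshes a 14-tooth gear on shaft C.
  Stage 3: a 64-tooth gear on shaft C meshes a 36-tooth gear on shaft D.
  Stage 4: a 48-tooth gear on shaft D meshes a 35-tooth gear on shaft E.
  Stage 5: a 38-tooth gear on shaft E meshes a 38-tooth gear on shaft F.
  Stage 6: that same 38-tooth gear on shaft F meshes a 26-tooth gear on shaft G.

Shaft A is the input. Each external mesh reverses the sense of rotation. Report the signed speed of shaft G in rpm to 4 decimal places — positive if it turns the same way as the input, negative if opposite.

Stage 1 [69T→87T]: ω = 2202.0000×69/87 = 1746.4138 rpm, dir flips to −; running = −1746.4138
Stage 2 [14T→14T]: ω = 1746.4138×14/14 = 1746.4138 rpm, dir flips to +; running = +1746.4138
Stage 3 [64T→36T]: ω = 1746.4138×64/36 = 3104.7356 rpm, dir flips to −; running = −3104.7356
Stage 4 [48T→35T]: ω = 3104.7356×48/35 = 4257.9232 rpm, dir flips to +; running = +4257.9232
Stage 5 [38T→38T]: ω = 4257.9232×38/38 = 4257.9232 rpm, dir flips to −; running = −4257.9232
Stage 6 [38T→26T]: ω = 4257.9232×38/26 = 6223.1185 rpm, dir flips to +; running = +6223.1185

+6223.1185 rpm (same as input, |ω| = 6223.1185 rpm)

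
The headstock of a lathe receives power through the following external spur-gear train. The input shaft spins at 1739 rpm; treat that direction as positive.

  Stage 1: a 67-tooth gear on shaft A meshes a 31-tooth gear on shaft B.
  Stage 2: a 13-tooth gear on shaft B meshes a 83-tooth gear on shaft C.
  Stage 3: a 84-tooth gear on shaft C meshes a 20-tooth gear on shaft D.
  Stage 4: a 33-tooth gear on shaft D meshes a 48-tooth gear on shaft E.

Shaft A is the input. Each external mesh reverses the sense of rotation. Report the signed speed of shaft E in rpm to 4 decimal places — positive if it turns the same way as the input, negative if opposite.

Stage 1 [67T→31T]: ω = 1739.0000×67/31 = 3758.4839 rpm, dir flips to −; running = −3758.4839
Stage 2 [13T→83T]: ω = 3758.4839×13/83 = 588.6782 rpm, dir flips to +; running = +588.6782
Stage 3 [84T→20T]: ω = 588.6782×84/20 = 2472.4484 rpm, dir flips to −; running = −2472.4484
Stage 4 [33T→48T]: ω = 2472.4484×33/48 = 1699.8083 rpm, dir flips to +; running = +1699.8083

+1699.8083 rpm (same as input, |ω| = 1699.8083 rpm)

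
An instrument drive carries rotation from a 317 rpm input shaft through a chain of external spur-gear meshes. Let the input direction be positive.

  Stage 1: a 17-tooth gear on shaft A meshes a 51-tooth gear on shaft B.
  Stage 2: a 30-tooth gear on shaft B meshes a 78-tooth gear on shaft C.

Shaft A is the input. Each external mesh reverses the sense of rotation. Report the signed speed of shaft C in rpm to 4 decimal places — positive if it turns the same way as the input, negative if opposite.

Stage 1 [17T→51T]: ω = 317.0000×17/51 = 105.6667 rpm, dir flips to −; running = −105.6667
Stage 2 [30T→78T]: ω = 105.6667×30/78 = 40.6410 rpm, dir flips to +; running = +40.6410

+40.6410 rpm (same as input, |ω| = 40.6410 rpm)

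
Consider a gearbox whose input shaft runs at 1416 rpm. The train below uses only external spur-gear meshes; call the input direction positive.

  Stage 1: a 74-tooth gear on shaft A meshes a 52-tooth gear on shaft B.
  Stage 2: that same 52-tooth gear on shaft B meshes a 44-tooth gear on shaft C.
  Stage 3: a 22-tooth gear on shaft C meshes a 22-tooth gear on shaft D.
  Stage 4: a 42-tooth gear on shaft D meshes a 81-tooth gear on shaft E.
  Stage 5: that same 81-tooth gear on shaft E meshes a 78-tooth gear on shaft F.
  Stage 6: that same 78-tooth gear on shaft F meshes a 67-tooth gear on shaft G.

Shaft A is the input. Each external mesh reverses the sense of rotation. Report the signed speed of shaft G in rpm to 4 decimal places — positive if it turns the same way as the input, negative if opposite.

+1492.8521 rpm (same as input, |ω| = 1492.8521 rpm)

Stage 1 [74T→52T]: ω = 1416.0000×74/52 = 2015.0769 rpm, dir flips to −; running = −2015.0769
Stage 2 [52T→44T]: ω = 2015.0769×52/44 = 2381.4545 rpm, dir flips to +; running = +2381.4545
Stage 3 [22T→22T]: ω = 2381.4545×22/22 = 2381.4545 rpm, dir flips to −; running = −2381.4545
Stage 4 [42T→81T]: ω = 2381.4545×42/81 = 1234.8283 rpm, dir flips to +; running = +1234.8283
Stage 5 [81T→78T]: ω = 1234.8283×81/78 = 1282.3217 rpm, dir flips to −; running = −1282.3217
Stage 6 [78T→67T]: ω = 1282.3217×78/67 = 1492.8521 rpm, dir flips to +; running = +1492.8521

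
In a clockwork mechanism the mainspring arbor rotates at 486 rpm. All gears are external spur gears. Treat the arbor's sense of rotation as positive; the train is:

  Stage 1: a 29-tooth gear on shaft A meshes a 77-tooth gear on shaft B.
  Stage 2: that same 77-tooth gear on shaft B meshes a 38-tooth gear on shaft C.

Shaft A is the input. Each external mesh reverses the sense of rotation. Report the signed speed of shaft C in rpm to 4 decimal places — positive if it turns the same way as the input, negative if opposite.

Stage 1 [29T→77T]: ω = 486.0000×29/77 = 183.0390 rpm, dir flips to −; running = −183.0390
Stage 2 [77T→38T]: ω = 183.0390×77/38 = 370.8947 rpm, dir flips to +; running = +370.8947

+370.8947 rpm (same as input, |ω| = 370.8947 rpm)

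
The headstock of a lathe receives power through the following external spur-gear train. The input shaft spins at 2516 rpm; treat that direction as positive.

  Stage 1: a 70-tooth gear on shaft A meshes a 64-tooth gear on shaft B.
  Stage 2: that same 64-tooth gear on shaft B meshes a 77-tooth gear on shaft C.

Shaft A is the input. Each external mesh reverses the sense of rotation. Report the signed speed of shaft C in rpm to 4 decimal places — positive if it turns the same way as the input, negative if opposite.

Stage 1 [70T→64T]: ω = 2516.0000×70/64 = 2751.8750 rpm, dir flips to −; running = −2751.8750
Stage 2 [64T→77T]: ω = 2751.8750×64/77 = 2287.2727 rpm, dir flips to +; running = +2287.2727

+2287.2727 rpm (same as input, |ω| = 2287.2727 rpm)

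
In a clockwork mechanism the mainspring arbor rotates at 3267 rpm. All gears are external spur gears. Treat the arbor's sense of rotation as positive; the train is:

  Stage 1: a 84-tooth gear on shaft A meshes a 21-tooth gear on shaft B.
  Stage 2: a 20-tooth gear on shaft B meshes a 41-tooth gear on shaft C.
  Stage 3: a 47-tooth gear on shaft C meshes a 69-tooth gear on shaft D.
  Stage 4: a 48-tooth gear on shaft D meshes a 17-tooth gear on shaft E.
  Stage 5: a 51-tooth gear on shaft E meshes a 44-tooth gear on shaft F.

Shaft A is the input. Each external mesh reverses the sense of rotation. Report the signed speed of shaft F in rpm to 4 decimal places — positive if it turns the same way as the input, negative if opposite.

-14210.6469 rpm (opposite to input, |ω| = 14210.6469 rpm)

Stage 1 [84T→21T]: ω = 3267.0000×84/21 = 13068.0000 rpm, dir flips to −; running = −13068.0000
Stage 2 [20T→41T]: ω = 13068.0000×20/41 = 6374.6341 rpm, dir flips to +; running = +6374.6341
Stage 3 [47T→69T]: ω = 6374.6341×47/69 = 4342.1421 rpm, dir flips to −; running = −4342.1421
Stage 4 [48T→17T]: ω = 4342.1421×48/17 = 12260.1659 rpm, dir flips to +; running = +12260.1659
Stage 5 [51T→44T]: ω = 12260.1659×51/44 = 14210.6469 rpm, dir flips to −; running = −14210.6469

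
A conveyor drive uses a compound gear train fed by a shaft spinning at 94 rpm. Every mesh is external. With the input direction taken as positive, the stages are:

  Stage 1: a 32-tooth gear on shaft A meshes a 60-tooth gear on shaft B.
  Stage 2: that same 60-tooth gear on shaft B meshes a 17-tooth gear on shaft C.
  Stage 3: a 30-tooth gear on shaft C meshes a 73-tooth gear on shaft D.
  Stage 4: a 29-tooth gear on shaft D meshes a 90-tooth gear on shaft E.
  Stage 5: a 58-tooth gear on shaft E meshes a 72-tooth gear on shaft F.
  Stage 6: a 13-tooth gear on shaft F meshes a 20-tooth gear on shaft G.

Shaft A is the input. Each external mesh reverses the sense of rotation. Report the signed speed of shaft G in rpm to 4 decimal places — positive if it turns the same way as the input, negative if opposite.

Stage 1 [32T→60T]: ω = 94.0000×32/60 = 50.1333 rpm, dir flips to −; running = −50.1333
Stage 2 [60T→17T]: ω = 50.1333×60/17 = 176.9412 rpm, dir flips to +; running = +176.9412
Stage 3 [30T→73T]: ω = 176.9412×30/73 = 72.7156 rpm, dir flips to −; running = −72.7156
Stage 4 [29T→90T]: ω = 72.7156×29/90 = 23.4306 rpm, dir flips to +; running = +23.4306
Stage 5 [58T→72T]: ω = 23.4306×58/72 = 18.8746 rpm, dir flips to −; running = −18.8746
Stage 6 [13T→20T]: ω = 18.8746×13/20 = 12.2685 rpm, dir flips to +; running = +12.2685

+12.2685 rpm (same as input, |ω| = 12.2685 rpm)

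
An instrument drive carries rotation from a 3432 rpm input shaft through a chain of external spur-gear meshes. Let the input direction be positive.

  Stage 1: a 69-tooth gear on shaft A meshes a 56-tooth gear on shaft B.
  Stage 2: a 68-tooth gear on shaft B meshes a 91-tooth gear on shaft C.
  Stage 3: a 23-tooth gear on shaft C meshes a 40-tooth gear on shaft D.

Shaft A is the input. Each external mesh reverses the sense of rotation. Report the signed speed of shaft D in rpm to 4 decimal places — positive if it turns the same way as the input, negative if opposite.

Stage 1 [69T→56T]: ω = 3432.0000×69/56 = 4228.7143 rpm, dir flips to −; running = −4228.7143
Stage 2 [68T→91T]: ω = 4228.7143×68/91 = 3159.9184 rpm, dir flips to +; running = +3159.9184
Stage 3 [23T→40T]: ω = 3159.9184×23/40 = 1816.9531 rpm, dir flips to −; running = −1816.9531

-1816.9531 rpm (opposite to input, |ω| = 1816.9531 rpm)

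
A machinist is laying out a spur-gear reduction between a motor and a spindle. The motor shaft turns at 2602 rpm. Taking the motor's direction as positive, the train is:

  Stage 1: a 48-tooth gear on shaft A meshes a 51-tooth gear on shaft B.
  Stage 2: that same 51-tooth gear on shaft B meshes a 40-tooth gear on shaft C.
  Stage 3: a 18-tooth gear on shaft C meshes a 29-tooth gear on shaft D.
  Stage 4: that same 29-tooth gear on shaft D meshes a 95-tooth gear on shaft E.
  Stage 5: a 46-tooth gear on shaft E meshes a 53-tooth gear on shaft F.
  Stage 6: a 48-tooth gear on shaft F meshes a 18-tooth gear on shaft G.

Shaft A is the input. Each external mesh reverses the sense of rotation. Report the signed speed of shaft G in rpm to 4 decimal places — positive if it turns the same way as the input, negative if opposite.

Stage 1 [48T→51T]: ω = 2602.0000×48/51 = 2448.9412 rpm, dir flips to −; running = −2448.9412
Stage 2 [51T→40T]: ω = 2448.9412×51/40 = 3122.4000 rpm, dir flips to +; running = +3122.4000
Stage 3 [18T→29T]: ω = 3122.4000×18/29 = 1938.0414 rpm, dir flips to −; running = −1938.0414
Stage 4 [29T→95T]: ω = 1938.0414×29/95 = 591.6126 rpm, dir flips to +; running = +591.6126
Stage 5 [46T→53T]: ω = 591.6126×46/53 = 513.4751 rpm, dir flips to −; running = −513.4751
Stage 6 [48T→18T]: ω = 513.4751×48/18 = 1369.2670 rpm, dir flips to +; running = +1369.2670

+1369.2670 rpm (same as input, |ω| = 1369.2670 rpm)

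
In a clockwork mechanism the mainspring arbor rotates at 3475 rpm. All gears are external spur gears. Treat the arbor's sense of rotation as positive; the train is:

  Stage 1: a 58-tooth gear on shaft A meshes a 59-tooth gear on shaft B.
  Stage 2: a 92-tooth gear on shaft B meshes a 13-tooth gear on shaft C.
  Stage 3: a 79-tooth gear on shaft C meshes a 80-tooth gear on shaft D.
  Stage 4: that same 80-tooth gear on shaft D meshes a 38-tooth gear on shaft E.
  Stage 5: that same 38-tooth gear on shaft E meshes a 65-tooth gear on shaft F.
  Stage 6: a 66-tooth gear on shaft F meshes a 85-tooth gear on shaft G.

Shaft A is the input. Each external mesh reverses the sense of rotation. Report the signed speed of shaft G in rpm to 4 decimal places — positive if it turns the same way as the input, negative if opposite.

+22814.6605 rpm (same as input, |ω| = 22814.6605 rpm)

Stage 1 [58T→59T]: ω = 3475.0000×58/59 = 3416.1017 rpm, dir flips to −; running = −3416.1017
Stage 2 [92T→13T]: ω = 3416.1017×92/13 = 24175.4889 rpm, dir flips to +; running = +24175.4889
Stage 3 [79T→80T]: ω = 24175.4889×79/80 = 23873.2953 rpm, dir flips to −; running = −23873.2953
Stage 4 [80T→38T]: ω = 23873.2953×80/38 = 50259.5691 rpm, dir flips to +; running = +50259.5691
Stage 5 [38T→65T]: ω = 50259.5691×38/65 = 29382.5173 rpm, dir flips to −; running = −29382.5173
Stage 6 [66T→85T]: ω = 29382.5173×66/85 = 22814.6605 rpm, dir flips to +; running = +22814.6605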